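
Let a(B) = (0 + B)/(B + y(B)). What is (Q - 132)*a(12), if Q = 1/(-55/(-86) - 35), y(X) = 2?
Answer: -780292/6895 ≈ -113.17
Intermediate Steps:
a(B) = B/(2 + B) (a(B) = (0 + B)/(B + 2) = B/(2 + B))
Q = -86/2955 (Q = 1/(-55*(-1/86) - 35) = 1/(55/86 - 35) = 1/(-2955/86) = -86/2955 ≈ -0.029103)
(Q - 132)*a(12) = (-86/2955 - 132)*(12/(2 + 12)) = -1560584/(985*14) = -390146/2955*6/7 = -780292/6895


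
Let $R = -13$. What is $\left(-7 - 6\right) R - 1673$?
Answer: $-1504$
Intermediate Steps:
$\left(-7 - 6\right) R - 1673 = \left(-7 - 6\right) \left(-13\right) - 1673 = \left(-13\right) \left(-13\right) - 1673 = 169 - 1673 = -1504$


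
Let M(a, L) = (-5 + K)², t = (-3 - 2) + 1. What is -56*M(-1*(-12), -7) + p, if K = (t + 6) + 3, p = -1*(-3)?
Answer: 3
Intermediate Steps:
p = 3
t = -4 (t = -5 + 1 = -4)
K = 5 (K = (-4 + 6) + 3 = 2 + 3 = 5)
M(a, L) = 0 (M(a, L) = (-5 + 5)² = 0² = 0)
-56*M(-1*(-12), -7) + p = -56*0 + 3 = 0 + 3 = 3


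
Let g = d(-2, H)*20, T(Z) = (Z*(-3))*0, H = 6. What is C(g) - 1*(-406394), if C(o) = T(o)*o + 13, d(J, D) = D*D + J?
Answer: 406407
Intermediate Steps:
d(J, D) = J + D**2 (d(J, D) = D**2 + J = J + D**2)
T(Z) = 0 (T(Z) = -3*Z*0 = 0)
g = 680 (g = (-2 + 6**2)*20 = (-2 + 36)*20 = 34*20 = 680)
C(o) = 13 (C(o) = 0*o + 13 = 0 + 13 = 13)
C(g) - 1*(-406394) = 13 - 1*(-406394) = 13 + 406394 = 406407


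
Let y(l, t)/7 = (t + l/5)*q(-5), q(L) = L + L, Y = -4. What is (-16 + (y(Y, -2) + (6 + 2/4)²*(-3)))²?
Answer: 45369/16 ≈ 2835.6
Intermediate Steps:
q(L) = 2*L
y(l, t) = -70*t - 14*l (y(l, t) = 7*((t + l/5)*(2*(-5))) = 7*((t + l*(⅕))*(-10)) = 7*((t + l/5)*(-10)) = 7*(-10*t - 2*l) = -70*t - 14*l)
(-16 + (y(Y, -2) + (6 + 2/4)²*(-3)))² = (-16 + ((-70*(-2) - 14*(-4)) + (6 + 2/4)²*(-3)))² = (-16 + ((140 + 56) + (6 + 2*(¼))²*(-3)))² = (-16 + (196 + (6 + ½)²*(-3)))² = (-16 + (196 + (13/2)²*(-3)))² = (-16 + (196 + (169/4)*(-3)))² = (-16 + (196 - 507/4))² = (-16 + 277/4)² = (213/4)² = 45369/16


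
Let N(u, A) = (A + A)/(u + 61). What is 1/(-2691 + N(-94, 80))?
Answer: -33/88963 ≈ -0.00037094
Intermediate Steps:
N(u, A) = 2*A/(61 + u) (N(u, A) = (2*A)/(61 + u) = 2*A/(61 + u))
1/(-2691 + N(-94, 80)) = 1/(-2691 + 2*80/(61 - 94)) = 1/(-2691 + 2*80/(-33)) = 1/(-2691 + 2*80*(-1/33)) = 1/(-2691 - 160/33) = 1/(-88963/33) = -33/88963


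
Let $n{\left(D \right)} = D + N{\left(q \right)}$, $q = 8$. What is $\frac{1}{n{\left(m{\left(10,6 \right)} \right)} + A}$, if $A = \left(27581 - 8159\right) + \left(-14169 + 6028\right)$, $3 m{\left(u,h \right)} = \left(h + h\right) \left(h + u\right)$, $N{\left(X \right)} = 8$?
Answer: $\frac{1}{11353} \approx 8.8082 \cdot 10^{-5}$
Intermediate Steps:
$m{\left(u,h \right)} = \frac{2 h \left(h + u\right)}{3}$ ($m{\left(u,h \right)} = \frac{\left(h + h\right) \left(h + u\right)}{3} = \frac{2 h \left(h + u\right)}{3}$)
$n{\left(D \right)} = 8 + D$ ($n{\left(D \right)} = D + 8 = 8 + D$)
$A = 11281$ ($A = 19422 - 8141 = 11281$)
$\frac{1}{n{\left(m{\left(10,6 \right)} \right)} + A} = \frac{1}{\left(8 + \frac{2}{3} \cdot 6 \left(6 + 10\right)\right) + 11281} = \frac{1}{\left(8 + \frac{2}{3} \cdot 6 \cdot 16\right) + 11281} = \frac{1}{\left(8 + 64\right) + 11281} = \frac{1}{72 + 11281} = \frac{1}{11353}$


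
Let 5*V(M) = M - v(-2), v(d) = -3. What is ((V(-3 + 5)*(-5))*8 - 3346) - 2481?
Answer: -5867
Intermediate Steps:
V(M) = 3/5 + M/5 (V(M) = (M - 1*(-3))/5 = (M + 3)/5 = (3 + M)/5 = 3/5 + M/5)
((V(-3 + 5)*(-5))*8 - 3346) - 2481 = (((3/5 + (-3 + 5)/5)*(-5))*8 - 3346) - 2481 = (((3/5 + (1/5)*2)*(-5))*8 - 3346) - 2481 = (((3/5 + 2/5)*(-5))*8 - 3346) - 2481 = ((1*(-5))*8 - 3346) - 2481 = (-5*8 - 3346) - 2481 = (-40 - 3346) - 2481 = -3386 - 2481 = -5867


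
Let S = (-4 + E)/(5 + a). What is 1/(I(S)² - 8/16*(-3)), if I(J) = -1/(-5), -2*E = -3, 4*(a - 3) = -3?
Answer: 50/77 ≈ 0.64935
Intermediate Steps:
a = 9/4 (a = 3 + (¼)*(-3) = 3 - ¾ = 9/4 ≈ 2.2500)
E = 3/2 (E = -½*(-3) = 3/2 ≈ 1.5000)
S = -10/29 (S = (-4 + 3/2)/(5 + 9/4) = -5/(2*29/4) = -5/2*4/29 = -10/29 ≈ -0.34483)
I(J) = ⅕ (I(J) = -1*(-⅕) = ⅕)
1/(I(S)² - 8/16*(-3)) = 1/((⅕)² - 8/16*(-3)) = 1/(1/25 - 8*1/16*(-3)) = 1/(1/25 - ½*(-3)) = 1/(1/25 + 3/2) = 1/(77/50) = 50/77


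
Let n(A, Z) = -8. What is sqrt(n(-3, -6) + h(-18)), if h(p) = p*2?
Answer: 2*I*sqrt(11) ≈ 6.6332*I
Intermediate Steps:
h(p) = 2*p
sqrt(n(-3, -6) + h(-18)) = sqrt(-8 + 2*(-18)) = sqrt(-8 - 36) = sqrt(-44) = 2*I*sqrt(11)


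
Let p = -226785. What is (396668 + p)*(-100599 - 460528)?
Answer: -95325938141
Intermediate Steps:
(396668 + p)*(-100599 - 460528) = (396668 - 226785)*(-100599 - 460528) = 169883*(-561127) = -95325938141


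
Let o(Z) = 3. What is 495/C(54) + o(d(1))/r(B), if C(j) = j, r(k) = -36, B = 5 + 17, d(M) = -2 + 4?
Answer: 109/12 ≈ 9.0833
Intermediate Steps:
d(M) = 2
B = 22
495/C(54) + o(d(1))/r(B) = 495/54 + 3/(-36) = 495*(1/54) + 3*(-1/36) = 55/6 - 1/12 = 109/12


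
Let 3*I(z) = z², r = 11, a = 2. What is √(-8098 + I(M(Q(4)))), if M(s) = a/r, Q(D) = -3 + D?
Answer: I*√8818710/33 ≈ 89.989*I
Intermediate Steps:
M(s) = 2/11
I(z) = z²/3
√(-8098 + I(M(Q(4)))) = √(-8098 + (2/11)²/3) = √(-8098 + (⅓)*(4/121)) = √(-8098 + 4/363) = √(-2939570/363) = I*√8818710/33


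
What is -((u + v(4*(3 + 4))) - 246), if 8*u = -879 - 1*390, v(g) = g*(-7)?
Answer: 4805/8 ≈ 600.63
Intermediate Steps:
v(g) = -7*g
u = -1269/8 (u = (-879 - 1*390)/8 = (-879 - 390)/8 = (1/8)*(-1269) = -1269/8 ≈ -158.63)
-((u + v(4*(3 + 4))) - 246) = -((-1269/8 - 28*(3 + 4)) - 246) = -((-1269/8 - 28*7) - 246) = -((-1269/8 - 7*28) - 246) = -((-1269/8 - 196) - 246) = -(-2837/8 - 246) = -1*(-4805/8) = 4805/8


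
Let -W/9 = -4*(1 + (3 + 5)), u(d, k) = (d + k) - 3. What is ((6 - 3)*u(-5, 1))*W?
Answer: -6804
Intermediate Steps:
u(d, k) = -3 + d + k
W = 324 (W = -(-36)*(1 + (3 + 5)) = -(-36)*(1 + 8) = -(-36)*9 = -9*(-36) = 324)
((6 - 3)*u(-5, 1))*W = ((6 - 3)*(-3 - 5 + 1))*324 = (3*(-7))*324 = -21*324 = -6804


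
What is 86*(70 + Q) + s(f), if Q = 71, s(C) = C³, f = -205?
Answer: -8602999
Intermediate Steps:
86*(70 + Q) + s(f) = 86*(70 + 71) + (-205)³ = 86*141 - 8615125 = 12126 - 8615125 = -8602999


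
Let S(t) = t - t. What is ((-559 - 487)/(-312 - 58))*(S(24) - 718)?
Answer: -375514/185 ≈ -2029.8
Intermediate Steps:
S(t) = 0
((-559 - 487)/(-312 - 58))*(S(24) - 718) = ((-559 - 487)/(-312 - 58))*(0 - 718) = -1046/(-370)*(-718) = -1046*(-1/370)*(-718) = (523/185)*(-718) = -375514/185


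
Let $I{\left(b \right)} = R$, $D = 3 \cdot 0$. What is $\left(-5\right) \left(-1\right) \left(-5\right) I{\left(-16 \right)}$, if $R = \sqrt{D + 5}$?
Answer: $- 25 \sqrt{5} \approx -55.902$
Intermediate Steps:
$D = 0$
$R = \sqrt{5}$ ($R = \sqrt{0 + 5} = \sqrt{5} \approx 2.2361$)
$I{\left(b \right)} = \sqrt{5}$
$\left(-5\right) \left(-1\right) \left(-5\right) I{\left(-16 \right)} = \left(-5\right) \left(-1\right) \left(-5\right) \sqrt{5} = 5 \left(-5\right) \sqrt{5} = - 25 \sqrt{5}$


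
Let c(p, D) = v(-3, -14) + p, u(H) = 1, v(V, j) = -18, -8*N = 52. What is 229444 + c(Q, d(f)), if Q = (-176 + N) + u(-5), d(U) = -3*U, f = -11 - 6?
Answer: 458489/2 ≈ 2.2924e+5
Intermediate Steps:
N = -13/2 (N = -⅛*52 = -13/2 ≈ -6.5000)
f = -17
Q = -363/2 (Q = (-176 - 13/2) + 1 = -365/2 + 1 = -363/2 ≈ -181.50)
c(p, D) = -18 + p
229444 + c(Q, d(f)) = 229444 + (-18 - 363/2) = 229444 - 399/2 = 458489/2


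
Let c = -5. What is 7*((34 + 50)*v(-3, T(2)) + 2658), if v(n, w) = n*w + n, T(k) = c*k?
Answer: 34482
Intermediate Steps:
T(k) = -5*k
v(n, w) = n + n*w
7*((34 + 50)*v(-3, T(2)) + 2658) = 7*((34 + 50)*(-3*(1 - 5*2)) + 2658) = 7*(84*(-3*(1 - 10)) + 2658) = 7*(84*(-3*(-9)) + 2658) = 7*(84*27 + 2658) = 7*(2268 + 2658) = 7*4926 = 34482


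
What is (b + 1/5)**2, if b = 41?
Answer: 42436/25 ≈ 1697.4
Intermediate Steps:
(b + 1/5)**2 = (41 + 1/5)**2 = (206/5)**2 = 42436/25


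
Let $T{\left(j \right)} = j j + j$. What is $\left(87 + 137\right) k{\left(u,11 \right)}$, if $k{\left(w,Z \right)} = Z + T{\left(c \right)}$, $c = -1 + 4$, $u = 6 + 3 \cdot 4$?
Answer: $5152$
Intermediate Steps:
$u = 18$ ($u = 6 + 12 = 18$)
$c = 3$
$T{\left(j \right)} = j + j^{2}$ ($T{\left(j \right)} = j^{2} + j = j + j^{2}$)
$k{\left(w,Z \right)} = 12 + Z$ ($k{\left(w,Z \right)} = Z + 3 \left(1 + 3\right) = Z + 3 \cdot 4 = Z + 12 = 12 + Z$)
$\left(87 + 137\right) k{\left(u,11 \right)} = \left(87 + 137\right) \left(12 + 11\right) = 224 \cdot 23 = 5152$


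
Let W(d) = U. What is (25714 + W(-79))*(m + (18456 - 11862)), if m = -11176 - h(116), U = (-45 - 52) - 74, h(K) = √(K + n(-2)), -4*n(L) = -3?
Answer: -117038026 - 25543*√467/2 ≈ -1.1731e+8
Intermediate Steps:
n(L) = ¾ (n(L) = -¼*(-3) = ¾)
h(K) = √(¾ + K) (h(K) = √(K + ¾) = √(¾ + K))
U = -171 (U = -97 - 74 = -171)
W(d) = -171
m = -11176 - √467/2 (m = -11176 - √(3 + 4*116)/2 = -11176 - √(3 + 464)/2 = -11176 - √467/2 ≈ -11187.)
(25714 + W(-79))*(m + (18456 - 11862)) = (25714 - 171)*((-11176 - √467/2) + (18456 - 11862)) = 25543*((-11176 - √467/2) + 6594) = 25543*(-4582 - √467/2) = -117038026 - 25543*√467/2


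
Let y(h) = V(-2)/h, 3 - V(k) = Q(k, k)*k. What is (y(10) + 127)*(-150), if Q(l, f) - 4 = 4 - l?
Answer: -19395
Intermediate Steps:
Q(l, f) = 8 - l (Q(l, f) = 4 + (4 - l) = 8 - l)
V(k) = 3 - k*(8 - k) (V(k) = 3 - (8 - k)*k = 3 - k*(8 - k))
y(h) = 23/h (y(h) = (3 - 2*(-8 - 2))/h = (3 - 2*(-10))/h = (3 + 20)/h = 23/h)
(y(10) + 127)*(-150) = (23/10 + 127)*(-150) = (1293/10)*(-150) = -19395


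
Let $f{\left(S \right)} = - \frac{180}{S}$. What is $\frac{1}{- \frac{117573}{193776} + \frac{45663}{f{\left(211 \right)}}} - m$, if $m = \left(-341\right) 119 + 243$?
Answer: $\frac{2091905842916128}{51862005253} \approx 40336.0$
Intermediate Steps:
$m = -40336$ ($m = -40579 + 243 = -40336$)
$\frac{1}{- \frac{117573}{193776} + \frac{45663}{f{\left(211 \right)}}} - m = \frac{1}{- \frac{117573}{193776} + \frac{45663}{\left(-180\right) \frac{1}{211}}} - -40336 = \frac{1}{\left(-117573\right) \frac{1}{193776} + \frac{45663}{\left(-180\right) \frac{1}{211}}} + 40336 = \frac{1}{- \frac{39191}{64592} + \frac{45663}{- \frac{180}{211}}} + 40336 = \frac{1}{- \frac{39191}{64592} + 45663 \left(- \frac{211}{180}\right)} + 40336 = \frac{1}{- \frac{39191}{64592} - \frac{3211631}{60}} + 40336 = \frac{1}{- \frac{51862005253}{968880}} + 40336 = - \frac{968880}{51862005253} + 40336 = \frac{2091905842916128}{51862005253}$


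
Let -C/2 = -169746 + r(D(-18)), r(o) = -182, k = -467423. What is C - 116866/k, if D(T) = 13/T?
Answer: 158856627954/467423 ≈ 3.3986e+5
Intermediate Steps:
C = 339856 (C = -2*(-169746 - 182) = -2*(-169928) = 339856)
C - 116866/k = 339856 - 116866/(-467423) = 339856 - 116866*(-1)/467423 = 339856 - 1*(-116866/467423) = 339856 + 116866/467423 = 158856627954/467423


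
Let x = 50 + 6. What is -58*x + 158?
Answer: -3090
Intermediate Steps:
x = 56
-58*x + 158 = -58*56 + 158 = -3248 + 158 = -3090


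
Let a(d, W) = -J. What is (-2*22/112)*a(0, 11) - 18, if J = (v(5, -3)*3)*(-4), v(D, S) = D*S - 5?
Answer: 534/7 ≈ 76.286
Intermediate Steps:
v(D, S) = -5 + D*S
J = 240 (J = ((-5 + 5*(-3))*3)*(-4) = ((-5 - 15)*3)*(-4) = -20*3*(-4) = -60*(-4) = 240)
a(d, W) = -240 (a(d, W) = -1*240 = -240)
(-2*22/112)*a(0, 11) - 18 = (-2*22/112)*(-240) - 18 = -44*1/112*(-240) - 18 = -11/28*(-240) - 18 = 660/7 - 18 = 534/7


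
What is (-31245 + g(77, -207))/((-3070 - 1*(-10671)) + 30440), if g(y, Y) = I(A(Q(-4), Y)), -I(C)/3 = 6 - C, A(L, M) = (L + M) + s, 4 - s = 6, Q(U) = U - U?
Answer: -31890/38041 ≈ -0.83831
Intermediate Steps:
Q(U) = 0
s = -2 (s = 4 - 1*6 = 4 - 6 = -2)
A(L, M) = -2 + L + M (A(L, M) = (L + M) - 2 = -2 + L + M)
I(C) = -18 + 3*C (I(C) = -3*(6 - C) = -18 + 3*C)
g(y, Y) = -24 + 3*Y (g(y, Y) = -18 + 3*(-2 + 0 + Y) = -18 + 3*(-2 + Y) = -18 + (-6 + 3*Y) = -24 + 3*Y)
(-31245 + g(77, -207))/((-3070 - 1*(-10671)) + 30440) = (-31245 + (-24 + 3*(-207)))/((-3070 - 1*(-10671)) + 30440) = (-31245 + (-24 - 621))/((-3070 + 10671) + 30440) = (-31245 - 645)/(7601 + 30440) = -31890/38041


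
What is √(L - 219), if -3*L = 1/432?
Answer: 5*I*√11353/36 ≈ 14.799*I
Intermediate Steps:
L = -1/1296 (L = -⅓/432 = -⅓*1/432 = -1/1296 ≈ -0.00077160)
√(L - 219) = √(-1/1296 - 219) = √(-283825/1296) = 5*I*√11353/36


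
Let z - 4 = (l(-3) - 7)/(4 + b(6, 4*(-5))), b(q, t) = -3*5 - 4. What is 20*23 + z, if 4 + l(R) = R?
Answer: 6974/15 ≈ 464.93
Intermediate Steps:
b(q, t) = -19 (b(q, t) = -15 - 4 = -19)
l(R) = -4 + R
z = 74/15 (z = 4 + ((-4 - 3) - 7)/(4 - 19) = 4 + (-7 - 7)/(-15) = 4 - 14*(-1/15) = 4 + 14/15 = 74/15 ≈ 4.9333)
20*23 + z = 20*23 + 74/15 = 460 + 74/15 = 6974/15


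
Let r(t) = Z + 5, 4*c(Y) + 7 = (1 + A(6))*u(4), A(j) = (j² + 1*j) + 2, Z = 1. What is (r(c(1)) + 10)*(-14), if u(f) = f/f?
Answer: -224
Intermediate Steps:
u(f) = 1
A(j) = 2 + j + j² (A(j) = (j² + j) + 2 = (j + j²) + 2 = 2 + j + j²)
c(Y) = 19/2 (c(Y) = -7/4 + ((1 + (2 + 6 + 6²))*1)/4 = -7/4 + ((1 + (2 + 6 + 36))*1)/4 = -7/4 + ((1 + 44)*1)/4 = -7/4 + (45*1)/4 = -7/4 + (¼)*45 = -7/4 + 45/4 = 19/2)
r(t) = 6 (r(t) = 1 + 5 = 6)
(r(c(1)) + 10)*(-14) = (6 + 10)*(-14) = 16*(-14) = -224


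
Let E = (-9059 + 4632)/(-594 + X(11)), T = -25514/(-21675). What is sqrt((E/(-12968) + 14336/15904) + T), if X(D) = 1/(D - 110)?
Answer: sqrt(99032162838490447097865018)/6903519565740 ≈ 1.4415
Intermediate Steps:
T = 25514/21675 (T = -25514*(-1/21675) = 25514/21675 ≈ 1.1771)
X(D) = 1/(-110 + D)
E = 438273/58807 (E = (-9059 + 4632)/(-594 + 1/(-110 + 11)) = -4427/(-594 + 1/(-99)) = -4427/(-594 - 1/99) = -4427/(-58807/99) = -4427*(-99/58807) = 438273/58807 ≈ 7.4527)
sqrt((E/(-12968) + 14336/15904) + T) = sqrt(((438273/58807)/(-12968) + 14336/15904) + 25514/21675) = sqrt(((438273/58807)*(-1/12968) + 14336*(1/15904)) + 25514/21675) = sqrt((-438273/762609176 + 64/71) + 25514/21675) = sqrt(48775869881/54145251496 + 25514/21675) = sqrt(2438678926339619/1173598326175800) = sqrt(99032162838490447097865018)/6903519565740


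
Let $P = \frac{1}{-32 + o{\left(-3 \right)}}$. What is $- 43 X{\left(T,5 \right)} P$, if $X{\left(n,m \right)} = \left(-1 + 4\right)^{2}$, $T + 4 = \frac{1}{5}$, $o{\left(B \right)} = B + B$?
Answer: $\frac{387}{38} \approx 10.184$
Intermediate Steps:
$o{\left(B \right)} = 2 B$
$T = - \frac{19}{5}$ ($T = -4 + \frac{1}{5} = - \frac{19}{5} \approx -3.8$)
$X{\left(n,m \right)} = 9$ ($X{\left(n,m \right)} = 3^{2} = 9$)
$P = - \frac{1}{38}$ ($P = \frac{1}{-32 + 2 \left(-3\right)} = \frac{1}{-32 - 6} = \frac{1}{-38} = - \frac{1}{38} \approx -0.026316$)
$- 43 X{\left(T,5 \right)} P = \left(-43\right) 9 \left(- \frac{1}{38}\right) = \left(-387\right) \left(- \frac{1}{38}\right) = \frac{387}{38}$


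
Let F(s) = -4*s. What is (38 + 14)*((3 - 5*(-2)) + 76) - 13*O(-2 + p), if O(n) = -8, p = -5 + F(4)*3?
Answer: 4732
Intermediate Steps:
p = -53 (p = -5 - 4*4*3 = -5 - 16*3 = -5 - 48 = -53)
(38 + 14)*((3 - 5*(-2)) + 76) - 13*O(-2 + p) = (38 + 14)*((3 - 5*(-2)) + 76) - 13*(-8) = 52*((3 + 10) + 76) + 104 = 52*(13 + 76) + 104 = 52*89 + 104 = 4628 + 104 = 4732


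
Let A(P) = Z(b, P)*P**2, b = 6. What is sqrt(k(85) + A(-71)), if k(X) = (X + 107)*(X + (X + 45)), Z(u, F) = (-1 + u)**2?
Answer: sqrt(167305) ≈ 409.03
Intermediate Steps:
k(X) = (45 + 2*X)*(107 + X) (k(X) = (107 + X)*(X + (45 + X)) = (107 + X)*(45 + 2*X) = (45 + 2*X)*(107 + X))
A(P) = 25*P**2 (A(P) = (-1 + 6)**2*P**2 = 5**2*P**2 = 25*P**2)
sqrt(k(85) + A(-71)) = sqrt((4815 + 2*85**2 + 259*85) + 25*(-71)**2) = sqrt((4815 + 2*7225 + 22015) + 25*5041) = sqrt((4815 + 14450 + 22015) + 126025) = sqrt(41280 + 126025) = sqrt(167305)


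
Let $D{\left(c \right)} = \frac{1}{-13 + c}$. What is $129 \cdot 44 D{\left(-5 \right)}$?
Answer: $- \frac{946}{3} \approx -315.33$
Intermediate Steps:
$129 \cdot 44 D{\left(-5 \right)} = \frac{129 \cdot 44}{-13 - 5} = \frac{5676}{-18} = 5676 \left(- \frac{1}{18}\right) = - \frac{946}{3}$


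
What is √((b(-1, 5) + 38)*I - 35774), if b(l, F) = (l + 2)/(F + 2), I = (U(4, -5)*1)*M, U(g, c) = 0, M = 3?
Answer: I*√35774 ≈ 189.14*I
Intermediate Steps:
I = 0 (I = (0*1)*3 = 0*3 = 0)
b(l, F) = (2 + l)/(2 + F)
√((b(-1, 5) + 38)*I - 35774) = √(((2 - 1)/(2 + 5) + 38)*0 - 35774) = √((1/7 + 38)*0 - 35774) = √(((⅐)*1 + 38)*0 - 35774) = √((⅐ + 38)*0 - 35774) = √((267/7)*0 - 35774) = √(0 - 35774) = √(-35774) = I*√35774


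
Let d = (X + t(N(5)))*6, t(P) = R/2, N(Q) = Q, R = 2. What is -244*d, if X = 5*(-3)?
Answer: 20496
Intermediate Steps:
t(P) = 1 (t(P) = 2/2 = 2*(½) = 1)
X = -15
d = -84 (d = (-15 + 1)*6 = -14*6 = -84)
-244*d = -244*(-84) = 20496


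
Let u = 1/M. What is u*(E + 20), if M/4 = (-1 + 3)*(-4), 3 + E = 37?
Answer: -27/16 ≈ -1.6875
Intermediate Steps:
E = 34 (E = -3 + 37 = 34)
M = -32 (M = 4*((-1 + 3)*(-4)) = 4*(2*(-4)) = 4*(-8) = -32)
u = -1/32 (u = 1/(-32) = -1/32 ≈ -0.031250)
u*(E + 20) = -(34 + 20)/32 = -1/32*54 = -27/16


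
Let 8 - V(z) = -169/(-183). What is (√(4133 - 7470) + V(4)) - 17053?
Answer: -3119404/183 + I*√3337 ≈ -17046.0 + 57.767*I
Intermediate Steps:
V(z) = 1295/183 (V(z) = 8 - (-169)/(-183) = 8 - (-169)*(-1)/183 = 8 - 1*169/183 = 8 - 169/183 = 1295/183)
(√(4133 - 7470) + V(4)) - 17053 = (√(4133 - 7470) + 1295/183) - 17053 = (√(-3337) + 1295/183) - 17053 = (I*√3337 + 1295/183) - 17053 = (1295/183 + I*√3337) - 17053 = -3119404/183 + I*√3337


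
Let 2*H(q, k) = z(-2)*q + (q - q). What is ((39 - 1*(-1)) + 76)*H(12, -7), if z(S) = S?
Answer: -1392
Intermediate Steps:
H(q, k) = -q (H(q, k) = (-2*q + (q - q))/2 = (-2*q + 0)/2 = (-2*q)/2 = -q)
((39 - 1*(-1)) + 76)*H(12, -7) = ((39 - 1*(-1)) + 76)*(-1*12) = ((39 + 1) + 76)*(-12) = (40 + 76)*(-12) = 116*(-12) = -1392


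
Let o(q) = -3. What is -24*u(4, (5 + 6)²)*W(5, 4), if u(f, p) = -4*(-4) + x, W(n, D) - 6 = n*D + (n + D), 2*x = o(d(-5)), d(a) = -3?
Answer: -12180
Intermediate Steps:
x = -3/2 (x = (½)*(-3) = -3/2 ≈ -1.5000)
W(n, D) = 6 + D + n + D*n (W(n, D) = 6 + (n*D + (n + D)) = 6 + (D*n + (D + n)) = 6 + (D + n + D*n) = 6 + D + n + D*n)
u(f, p) = 29/2 (u(f, p) = -4*(-4) - 3/2 = 16 - 3/2 = 29/2)
-24*u(4, (5 + 6)²)*W(5, 4) = -348*(6 + 4 + 5 + 4*5) = -348*(6 + 4 + 5 + 20) = -348*35 = -24*1015/2 = -12180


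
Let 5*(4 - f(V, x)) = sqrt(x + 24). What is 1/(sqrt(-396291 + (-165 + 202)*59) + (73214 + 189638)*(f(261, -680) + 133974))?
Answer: 5/(2*(88040963140 - 525704*I*sqrt(41) + 65*I*sqrt(583))) ≈ 2.8396e-11 + 1.0852e-15*I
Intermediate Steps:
f(V, x) = 4 - sqrt(24 + x)/5 (f(V, x) = 4 - sqrt(x + 24)/5 = 4 - sqrt(24 + x)/5)
1/(sqrt(-396291 + (-165 + 202)*59) + (73214 + 189638)*(f(261, -680) + 133974)) = 1/(sqrt(-396291 + (-165 + 202)*59) + (73214 + 189638)*((4 - sqrt(24 - 680)/5) + 133974)) = 1/(sqrt(-396291 + 37*59) + 262852*((4 - 4*I*sqrt(41)/5) + 133974)) = 1/(sqrt(-396291 + 2183) + 262852*((4 - 4*I*sqrt(41)/5) + 133974)) = 1/(sqrt(-394108) + 262852*((4 - 4*I*sqrt(41)/5) + 133974)) = 1/(26*I*sqrt(583) + 262852*(133978 - 4*I*sqrt(41)/5)) = 1/(26*I*sqrt(583) + (35216385256 - 1051408*I*sqrt(41)/5)) = 1/(35216385256 + 26*I*sqrt(583) - 1051408*I*sqrt(41)/5)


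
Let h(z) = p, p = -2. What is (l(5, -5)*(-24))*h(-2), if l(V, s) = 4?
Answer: 192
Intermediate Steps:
h(z) = -2
(l(5, -5)*(-24))*h(-2) = (4*(-24))*(-2) = -96*(-2) = 192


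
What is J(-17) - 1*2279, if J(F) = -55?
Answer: -2334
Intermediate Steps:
J(-17) - 1*2279 = -55 - 1*2279 = -55 - 2279 = -2334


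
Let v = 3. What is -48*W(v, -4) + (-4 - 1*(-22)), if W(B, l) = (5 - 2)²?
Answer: -414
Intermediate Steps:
W(B, l) = 9 (W(B, l) = 3² = 9)
-48*W(v, -4) + (-4 - 1*(-22)) = -48*9 + (-4 - 1*(-22)) = -432 + (-4 + 22) = -432 + 18 = -414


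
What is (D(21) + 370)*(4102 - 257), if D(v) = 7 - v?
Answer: 1368820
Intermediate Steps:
(D(21) + 370)*(4102 - 257) = ((7 - 1*21) + 370)*(4102 - 257) = ((7 - 21) + 370)*3845 = (-14 + 370)*3845 = 356*3845 = 1368820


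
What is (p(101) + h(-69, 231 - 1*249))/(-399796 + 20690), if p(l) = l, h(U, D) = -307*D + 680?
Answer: -901/54158 ≈ -0.016637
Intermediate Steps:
h(U, D) = 680 - 307*D
(p(101) + h(-69, 231 - 1*249))/(-399796 + 20690) = (101 + (680 - 307*(231 - 1*249)))/(-399796 + 20690) = (101 + (680 - 307*(231 - 249)))/(-379106) = (101 + (680 - 307*(-18)))*(-1/379106) = (101 + (680 + 5526))*(-1/379106) = (101 + 6206)*(-1/379106) = 6307*(-1/379106) = -901/54158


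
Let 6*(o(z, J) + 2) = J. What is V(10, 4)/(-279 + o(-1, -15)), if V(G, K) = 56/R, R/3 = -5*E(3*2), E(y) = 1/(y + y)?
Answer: 64/405 ≈ 0.15802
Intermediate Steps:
o(z, J) = -2 + J/6
E(y) = 1/(2*y)
R = -5/4 (R = 3*(-5/(2*(3*2))) = 3*(-5/(2*6)) = 3*(-5*1/12) = 3*(-5/12) = -5/4 ≈ -1.2500)
V(G, K) = -224/5 (V(G, K) = 56/(-5/4) = 56*(-4/5) = -224/5)
V(10, 4)/(-279 + o(-1, -15)) = -224/(5*(-279 + (-2 + (1/6)*(-15)))) = -224/(5*(-279 + (-2 - 5/2))) = -224/(5*(-279 - 9/2)) = -224/(5*(-567/2)) = -224/5*(-2/567) = 64/405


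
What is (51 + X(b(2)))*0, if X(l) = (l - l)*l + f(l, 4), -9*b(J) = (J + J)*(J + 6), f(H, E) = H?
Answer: 0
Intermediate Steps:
b(J) = -2*J*(6 + J)/9 (b(J) = -(J + J)*(J + 6)/9 = -2*J*(6 + J)/9)
X(l) = l (X(l) = (l - l)*l + l = 0*l + l = 0 + l = l)
(51 + X(b(2)))*0 = (51 - 2/9*2*(6 + 2))*0 = (51 - 2/9*2*8)*0 = (51 - 32/9)*0 = (427/9)*0 = 0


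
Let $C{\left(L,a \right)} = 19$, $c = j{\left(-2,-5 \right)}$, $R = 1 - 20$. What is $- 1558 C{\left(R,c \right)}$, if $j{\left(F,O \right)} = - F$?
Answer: $-29602$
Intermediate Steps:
$R = -19$ ($R = 1 - 20 = -19$)
$c = 2$ ($c = \left(-1\right) \left(-2\right) = 2$)
$- 1558 C{\left(R,c \right)} = \left(-1558\right) 19 = -29602$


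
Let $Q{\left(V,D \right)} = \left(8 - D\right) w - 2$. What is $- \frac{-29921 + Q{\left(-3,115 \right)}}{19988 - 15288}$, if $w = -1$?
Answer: $\frac{7454}{1175} \approx 6.3438$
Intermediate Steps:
$Q{\left(V,D \right)} = -10 + D$ ($Q{\left(V,D \right)} = \left(8 - D\right) \left(-1\right) - 2 = \left(-8 + D\right) - 2 = -10 + D$)
$- \frac{-29921 + Q{\left(-3,115 \right)}}{19988 - 15288} = - \frac{-29921 + \left(-10 + 115\right)}{19988 - 15288} = - \frac{-29921 + 105}{4700} = - \frac{-29816}{4700} = \left(-1\right) \left(- \frac{7454}{1175}\right) = \frac{7454}{1175}$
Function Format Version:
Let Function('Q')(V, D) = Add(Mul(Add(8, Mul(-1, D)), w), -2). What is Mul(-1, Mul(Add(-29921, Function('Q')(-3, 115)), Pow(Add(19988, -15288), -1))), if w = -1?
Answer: Rational(7454, 1175) ≈ 6.3438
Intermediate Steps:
Function('Q')(V, D) = Add(-10, D) (Function('Q')(V, D) = Add(Mul(Add(8, Mul(-1, D)), -1), -2) = Add(Add(-8, D), -2) = Add(-10, D))
Mul(-1, Mul(Add(-29921, Function('Q')(-3, 115)), Pow(Add(19988, -15288), -1))) = Mul(-1, Mul(Add(-29921, Add(-10, 115)), Pow(Add(19988, -15288), -1))) = Mul(-1, Mul(Add(-29921, 105), Pow(4700, -1))) = Mul(-1, Mul(-29816, Rational(1, 4700))) = Mul(-1, Rational(-7454, 1175)) = Rational(7454, 1175)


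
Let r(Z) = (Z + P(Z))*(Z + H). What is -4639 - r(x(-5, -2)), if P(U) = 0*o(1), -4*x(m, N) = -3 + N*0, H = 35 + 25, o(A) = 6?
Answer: -74953/16 ≈ -4684.6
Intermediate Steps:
H = 60
x(m, N) = 3/4 (x(m, N) = -(-3 + N*0)/4 = -(-3 + 0)/4 = -1/4*(-3) = 3/4)
P(U) = 0 (P(U) = 0*6 = 0)
r(Z) = Z*(60 + Z) (r(Z) = (Z + 0)*(Z + 60) = Z*(60 + Z))
-4639 - r(x(-5, -2)) = -4639 - 3*(60 + 3/4)/4 = -4639 - 3*243/(4*4) = -4639 - 1*729/16 = -4639 - 729/16 = -74953/16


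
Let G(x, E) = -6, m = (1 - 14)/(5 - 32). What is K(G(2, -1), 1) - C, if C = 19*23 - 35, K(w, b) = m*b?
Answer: -10841/27 ≈ -401.52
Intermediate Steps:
m = 13/27 (m = -13/(-27) = -13*(-1/27) = 13/27 ≈ 0.48148)
K(w, b) = 13*b/27
C = 402 (C = 437 - 35 = 402)
K(G(2, -1), 1) - C = (13/27)*1 - 1*402 = 13/27 - 402 = -10841/27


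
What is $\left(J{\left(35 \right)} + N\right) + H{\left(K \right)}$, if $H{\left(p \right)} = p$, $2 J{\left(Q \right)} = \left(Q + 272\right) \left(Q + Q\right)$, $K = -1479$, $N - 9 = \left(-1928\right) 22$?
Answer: $-33141$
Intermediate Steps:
$N = -42407$ ($N = 9 - 42416 = -42407$)
$J{\left(Q \right)} = Q \left(272 + Q\right)$ ($J{\left(Q \right)} = \frac{\left(Q + 272\right) \left(Q + Q\right)}{2} = \frac{\left(272 + Q\right) 2 Q}{2} = \frac{2 Q \left(272 + Q\right)}{2} = Q \left(272 + Q\right)$)
$\left(J{\left(35 \right)} + N\right) + H{\left(K \right)} = \left(35 \left(272 + 35\right) - 42407\right) - 1479 = \left(35 \cdot 307 - 42407\right) - 1479 = \left(10745 - 42407\right) - 1479 = -31662 - 1479 = -33141$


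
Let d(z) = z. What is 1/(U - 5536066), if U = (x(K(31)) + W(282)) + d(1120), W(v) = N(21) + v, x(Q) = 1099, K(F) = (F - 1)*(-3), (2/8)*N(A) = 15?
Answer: -1/5533505 ≈ -1.8072e-7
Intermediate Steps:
N(A) = 60 (N(A) = 4*15 = 60)
K(F) = 3 - 3*F (K(F) = (-1 + F)*(-3) = 3 - 3*F)
W(v) = 60 + v
U = 2561 (U = (1099 + (60 + 282)) + 1120 = (1099 + 342) + 1120 = 1441 + 1120 = 2561)
1/(U - 5536066) = 1/(2561 - 5536066) = 1/(-5533505) = -1/5533505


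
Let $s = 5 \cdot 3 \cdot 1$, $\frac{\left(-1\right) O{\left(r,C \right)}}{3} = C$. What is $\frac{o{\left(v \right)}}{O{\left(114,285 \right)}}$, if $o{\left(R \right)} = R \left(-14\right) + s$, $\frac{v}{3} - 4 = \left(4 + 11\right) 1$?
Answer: $\frac{87}{95} \approx 0.91579$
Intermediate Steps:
$O{\left(r,C \right)} = - 3 C$
$s = 15$ ($s = 15 \cdot 1 = 15$)
$v = 57$ ($v = 12 + 3 \left(4 + 11\right) 1 = 12 + 3 \cdot 15 \cdot 1 = 12 + 3 \cdot 15 = 12 + 45 = 57$)
$o{\left(R \right)} = 15 - 14 R$ ($o{\left(R \right)} = R \left(-14\right) + 15 = - 14 R + 15 = 15 - 14 R$)
$\frac{o{\left(v \right)}}{O{\left(114,285 \right)}} = \frac{15 - 798}{\left(-3\right) 285} = \frac{15 - 798}{-855} = \left(-783\right) \left(- \frac{1}{855}\right) = \frac{87}{95}$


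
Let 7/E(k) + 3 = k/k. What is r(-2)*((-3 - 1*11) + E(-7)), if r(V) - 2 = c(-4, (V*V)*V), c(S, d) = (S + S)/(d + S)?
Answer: -140/3 ≈ -46.667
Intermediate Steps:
c(S, d) = 2*S/(S + d) (c(S, d) = (2*S)/(S + d) = 2*S/(S + d))
E(k) = -7/2 (E(k) = 7/(-3 + k/k) = 7/(-3 + 1) = 7/(-2) = 7*(-1/2) = -7/2)
r(V) = 2 - 8/(-4 + V**3) (r(V) = 2 + 2*(-4)/(-4 + (V*V)*V) = 2 + 2*(-4)/(-4 + V**2*V) = 2 + 2*(-4)/(-4 + V**3) = 2 - 8/(-4 + V**3))
r(-2)*((-3 - 1*11) + E(-7)) = (2*(-8 + (-2)**3)/(-4 + (-2)**3))*((-3 - 1*11) - 7/2) = (2*(-8 - 8)/(-4 - 8))*((-3 - 11) - 7/2) = (2*(-16)/(-12))*(-14 - 7/2) = (2*(-1/12)*(-16))*(-35/2) = (8/3)*(-35/2) = -140/3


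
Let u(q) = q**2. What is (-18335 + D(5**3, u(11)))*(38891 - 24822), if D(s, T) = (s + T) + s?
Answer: -252735516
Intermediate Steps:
D(s, T) = T + 2*s (D(s, T) = (T + s) + s = T + 2*s)
(-18335 + D(5**3, u(11)))*(38891 - 24822) = (-18335 + (11**2 + 2*5**3))*(38891 - 24822) = (-18335 + (121 + 2*125))*14069 = (-18335 + (121 + 250))*14069 = (-18335 + 371)*14069 = -17964*14069 = -252735516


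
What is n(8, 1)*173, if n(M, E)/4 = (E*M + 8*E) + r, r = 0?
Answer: 11072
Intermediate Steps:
n(M, E) = 32*E + 4*E*M (n(M, E) = 4*((E*M + 8*E) + 0) = 4*((8*E + E*M) + 0) = 4*(8*E + E*M) = 32*E + 4*E*M)
n(8, 1)*173 = (4*1*(8 + 8))*173 = (4*1*16)*173 = 64*173 = 11072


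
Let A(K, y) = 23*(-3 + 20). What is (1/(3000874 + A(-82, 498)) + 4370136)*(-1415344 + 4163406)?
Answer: 36043405926214434542/3001265 ≈ 1.2009e+13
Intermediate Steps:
A(K, y) = 391 (A(K, y) = 23*17 = 391)
(1/(3000874 + A(-82, 498)) + 4370136)*(-1415344 + 4163406) = (1/(3000874 + 391) + 4370136)*(-1415344 + 4163406) = (1/3001265 + 4370136)*2748062 = (13115936222041/3001265)*2748062 = 36043405926214434542/3001265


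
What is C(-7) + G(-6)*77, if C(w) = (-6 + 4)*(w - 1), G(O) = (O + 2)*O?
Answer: 1864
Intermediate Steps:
G(O) = O*(2 + O) (G(O) = (2 + O)*O = O*(2 + O))
C(w) = 2 - 2*w (C(w) = -2*(-1 + w) = 2 - 2*w)
C(-7) + G(-6)*77 = (2 - 2*(-7)) - 6*(2 - 6)*77 = (2 + 14) - 6*(-4)*77 = 16 + 24*77 = 16 + 1848 = 1864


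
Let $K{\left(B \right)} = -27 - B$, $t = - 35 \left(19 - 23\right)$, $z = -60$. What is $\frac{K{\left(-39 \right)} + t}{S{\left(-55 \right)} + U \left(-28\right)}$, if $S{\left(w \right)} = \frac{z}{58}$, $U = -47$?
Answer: $\frac{2204}{19067} \approx 0.11559$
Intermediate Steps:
$t = 140$ ($t = \left(-35\right) \left(-4\right) = 140$)
$S{\left(w \right)} = - \frac{30}{29}$ ($S{\left(w \right)} = - \frac{60}{58} = \left(-60\right) \frac{1}{58} = - \frac{30}{29}$)
$\frac{K{\left(-39 \right)} + t}{S{\left(-55 \right)} + U \left(-28\right)} = \frac{\left(-27 - -39\right) + 140}{- \frac{30}{29} - -1316} = \frac{\left(-27 + 39\right) + 140}{- \frac{30}{29} + 1316} = \frac{12 + 140}{\frac{38134}{29}} = 152 \cdot \frac{29}{38134} = \frac{2204}{19067}$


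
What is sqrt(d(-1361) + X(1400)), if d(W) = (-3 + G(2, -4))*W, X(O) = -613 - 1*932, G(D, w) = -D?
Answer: 2*sqrt(1315) ≈ 72.526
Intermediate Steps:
X(O) = -1545 (X(O) = -613 - 932 = -1545)
d(W) = -5*W (d(W) = (-3 - 1*2)*W = (-3 - 2)*W = -5*W)
sqrt(d(-1361) + X(1400)) = sqrt(-5*(-1361) - 1545) = sqrt(6805 - 1545) = sqrt(5260) = 2*sqrt(1315)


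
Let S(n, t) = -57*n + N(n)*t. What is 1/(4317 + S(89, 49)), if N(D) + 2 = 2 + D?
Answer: 1/3605 ≈ 0.00027739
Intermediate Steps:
N(D) = D (N(D) = -2 + (2 + D) = D)
S(n, t) = -57*n + n*t
1/(4317 + S(89, 49)) = 1/(4317 + 89*(-57 + 49)) = 1/(4317 + 89*(-8)) = 1/(4317 - 712) = 1/3605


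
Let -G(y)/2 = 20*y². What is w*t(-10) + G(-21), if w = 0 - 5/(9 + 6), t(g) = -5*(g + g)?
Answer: -53020/3 ≈ -17673.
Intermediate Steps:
t(g) = -10*g
G(y) = -40*y²
w = -⅓ (w = 0 - 5/15 = 0 + (1/15)*(-5) = 0 - ⅓ = -⅓ ≈ -0.33333)
w*t(-10) + G(-21) = -(-10)*(-10)/3 - 40*(-21)² = -⅓*100 - 40*441 = -100/3 - 17640 = -53020/3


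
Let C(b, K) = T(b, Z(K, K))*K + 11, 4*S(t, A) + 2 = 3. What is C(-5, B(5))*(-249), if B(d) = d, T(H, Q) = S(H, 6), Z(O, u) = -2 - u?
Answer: -12201/4 ≈ -3050.3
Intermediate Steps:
S(t, A) = ¼ (S(t, A) = -½ + (¼)*3 = -½ + ¾ = ¼)
T(H, Q) = ¼
C(b, K) = 11 + K/4 (C(b, K) = K/4 + 11 = 11 + K/4)
C(-5, B(5))*(-249) = (11 + (¼)*5)*(-249) = (11 + 5/4)*(-249) = (49/4)*(-249) = -12201/4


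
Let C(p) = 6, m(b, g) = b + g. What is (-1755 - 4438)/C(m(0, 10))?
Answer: -6193/6 ≈ -1032.2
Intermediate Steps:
(-1755 - 4438)/C(m(0, 10)) = (-1755 - 4438)/6 = -6193*1/6 = -6193/6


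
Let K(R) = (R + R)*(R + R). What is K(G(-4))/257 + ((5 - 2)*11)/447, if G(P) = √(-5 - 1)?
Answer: -749/38293 ≈ -0.019560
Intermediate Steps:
G(P) = I*√6 (G(P) = √(-6) = I*√6)
K(R) = 4*R² (K(R) = (2*R)*(2*R) = 4*R²)
K(G(-4))/257 + ((5 - 2)*11)/447 = (4*(I*√6)²)/257 + ((5 - 2)*11)/447 = (4*(-6))*(1/257) + (3*11)*(1/447) = -24*1/257 + 33*(1/447) = -24/257 + 11/149 = -749/38293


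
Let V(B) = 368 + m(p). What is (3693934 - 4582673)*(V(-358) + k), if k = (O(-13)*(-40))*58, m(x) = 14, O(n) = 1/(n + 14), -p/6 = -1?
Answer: 1722376182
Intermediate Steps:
p = 6 (p = -6*(-1) = 6)
O(n) = 1/(14 + n)
k = -2320 (k = (-40/(14 - 13))*58 = (-40/1)*58 = (1*(-40))*58 = -40*58 = -2320)
V(B) = 382 (V(B) = 368 + 14 = 382)
(3693934 - 4582673)*(V(-358) + k) = (3693934 - 4582673)*(382 - 2320) = -888739*(-1938) = 1722376182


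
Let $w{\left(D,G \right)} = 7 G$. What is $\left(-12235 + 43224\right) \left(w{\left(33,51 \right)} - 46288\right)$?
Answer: $-1423355759$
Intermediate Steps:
$\left(-12235 + 43224\right) \left(w{\left(33,51 \right)} - 46288\right) = \left(-12235 + 43224\right) \left(7 \cdot 51 - 46288\right) = 30989 \left(357 - 46288\right) = 30989 \left(-45931\right) = -1423355759$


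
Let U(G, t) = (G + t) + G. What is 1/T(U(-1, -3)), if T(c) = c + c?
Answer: -1/10 ≈ -0.10000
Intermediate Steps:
U(G, t) = t + 2*G
T(c) = 2*c
1/T(U(-1, -3)) = 1/(2*(-3 + 2*(-1))) = 1/(2*(-3 - 2)) = 1/(2*(-5)) = 1/(-10) = -1/10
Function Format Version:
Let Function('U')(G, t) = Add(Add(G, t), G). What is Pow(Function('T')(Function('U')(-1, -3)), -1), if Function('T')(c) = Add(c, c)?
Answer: Rational(-1, 10) ≈ -0.10000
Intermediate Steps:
Function('U')(G, t) = Add(t, Mul(2, G))
Function('T')(c) = Mul(2, c)
Pow(Function('T')(Function('U')(-1, -3)), -1) = Pow(Mul(2, Add(-3, Mul(2, -1))), -1) = Pow(Mul(2, Add(-3, -2)), -1) = Pow(Mul(2, -5), -1) = Pow(-10, -1) = Rational(-1, 10)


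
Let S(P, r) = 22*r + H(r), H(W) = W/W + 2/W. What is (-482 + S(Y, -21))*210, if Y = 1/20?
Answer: -198050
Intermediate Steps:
H(W) = 1 + 2/W
Y = 1/20 ≈ 0.050000
S(P, r) = 22*r + (2 + r)/r
(-482 + S(Y, -21))*210 = (-482 + (1 + 2/(-21) + 22*(-21)))*210 = (-482 + (1 + 2*(-1/21) - 462))*210 = (-482 + (1 - 2/21 - 462))*210 = (-482 - 9683/21)*210 = -19805/21*210 = -198050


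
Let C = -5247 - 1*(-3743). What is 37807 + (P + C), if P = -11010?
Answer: 25293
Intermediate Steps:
C = -1504 (C = -5247 + 3743 = -1504)
37807 + (P + C) = 37807 + (-11010 - 1504) = 37807 - 12514 = 25293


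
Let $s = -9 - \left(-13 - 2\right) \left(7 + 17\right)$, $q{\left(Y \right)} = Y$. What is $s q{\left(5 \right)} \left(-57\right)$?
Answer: $-100035$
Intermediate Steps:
$s = 351$ ($s = -9 - \left(-15\right) 24 = -9 - -360 = -9 + 360 = 351$)
$s q{\left(5 \right)} \left(-57\right) = 351 \cdot 5 \left(-57\right) = 1755 \left(-57\right) = -100035$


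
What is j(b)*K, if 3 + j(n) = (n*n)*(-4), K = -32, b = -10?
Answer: 12896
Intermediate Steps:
j(n) = -3 - 4*n**2 (j(n) = -3 + (n*n)*(-4) = -3 + n**2*(-4) = -3 - 4*n**2)
j(b)*K = (-3 - 4*(-10)**2)*(-32) = (-3 - 4*100)*(-32) = (-3 - 400)*(-32) = -403*(-32) = 12896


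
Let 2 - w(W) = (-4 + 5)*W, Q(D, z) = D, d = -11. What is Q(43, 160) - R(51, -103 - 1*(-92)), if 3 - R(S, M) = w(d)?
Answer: 53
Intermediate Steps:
w(W) = 2 - W (w(W) = 2 - (-4 + 5)*W = 2 - W)
R(S, M) = -10 (R(S, M) = 3 - (2 - 1*(-11)) = 3 - (2 + 11) = 3 - 1*13 = 3 - 13 = -10)
Q(43, 160) - R(51, -103 - 1*(-92)) = 43 - 1*(-10) = 43 + 10 = 53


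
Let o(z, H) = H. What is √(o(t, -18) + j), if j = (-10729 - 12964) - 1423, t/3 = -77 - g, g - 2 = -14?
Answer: I*√25134 ≈ 158.54*I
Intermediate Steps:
g = -12 (g = 2 - 14 = -12)
t = -195 (t = 3*(-77 - 1*(-12)) = 3*(-77 + 12) = 3*(-65) = -195)
j = -25116 (j = -23693 - 1423 = -25116)
√(o(t, -18) + j) = √(-18 - 25116) = √(-25134) = I*√25134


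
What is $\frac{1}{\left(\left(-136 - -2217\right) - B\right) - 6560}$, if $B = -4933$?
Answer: $\frac{1}{454} \approx 0.0022026$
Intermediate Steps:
$\frac{1}{\left(\left(-136 - -2217\right) - B\right) - 6560} = \frac{1}{\left(\left(-136 - -2217\right) - -4933\right) - 6560} = \frac{1}{\left(\left(-136 + 2217\right) + 4933\right) - 6560} = \frac{1}{\left(2081 + 4933\right) - 6560} = \frac{1}{7014 - 6560} = \frac{1}{454}$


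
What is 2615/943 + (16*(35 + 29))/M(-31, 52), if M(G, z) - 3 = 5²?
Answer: 259713/6601 ≈ 39.344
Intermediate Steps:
M(G, z) = 28 (M(G, z) = 3 + 5² = 3 + 25 = 28)
2615/943 + (16*(35 + 29))/M(-31, 52) = 2615/943 + (16*(35 + 29))/28 = 2615*(1/943) + (16*64)*(1/28) = 2615/943 + 1024*(1/28) = 2615/943 + 256/7 = 259713/6601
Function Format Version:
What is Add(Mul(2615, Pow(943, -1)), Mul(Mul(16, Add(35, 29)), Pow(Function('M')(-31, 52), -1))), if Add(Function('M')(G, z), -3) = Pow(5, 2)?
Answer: Rational(259713, 6601) ≈ 39.344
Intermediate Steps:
Function('M')(G, z) = 28 (Function('M')(G, z) = Add(3, Pow(5, 2)) = Add(3, 25) = 28)
Add(Mul(2615, Pow(943, -1)), Mul(Mul(16, Add(35, 29)), Pow(Function('M')(-31, 52), -1))) = Add(Mul(2615, Pow(943, -1)), Mul(Mul(16, Add(35, 29)), Pow(28, -1))) = Add(Mul(2615, Rational(1, 943)), Mul(Mul(16, 64), Rational(1, 28))) = Add(Rational(2615, 943), Mul(1024, Rational(1, 28))) = Add(Rational(2615, 943), Rational(256, 7)) = Rational(259713, 6601)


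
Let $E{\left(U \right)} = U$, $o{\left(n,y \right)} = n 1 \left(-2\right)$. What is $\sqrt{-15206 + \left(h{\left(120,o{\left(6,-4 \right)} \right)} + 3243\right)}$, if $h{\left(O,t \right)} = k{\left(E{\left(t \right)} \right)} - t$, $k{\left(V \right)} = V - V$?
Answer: $i \sqrt{11951} \approx 109.32 i$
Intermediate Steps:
$o{\left(n,y \right)} = - 2 n$ ($o{\left(n,y \right)} = n \left(-2\right) = - 2 n$)
$k{\left(V \right)} = 0$
$h{\left(O,t \right)} = - t$ ($h{\left(O,t \right)} = 0 - t = - t$)
$\sqrt{-15206 + \left(h{\left(120,o{\left(6,-4 \right)} \right)} + 3243\right)} = \sqrt{-15206 + \left(- \left(-2\right) 6 + 3243\right)} = \sqrt{-15206 + \left(\left(-1\right) \left(-12\right) + 3243\right)} = \sqrt{-15206 + \left(12 + 3243\right)} = \sqrt{-15206 + 3255} = \sqrt{-11951} = i \sqrt{11951}$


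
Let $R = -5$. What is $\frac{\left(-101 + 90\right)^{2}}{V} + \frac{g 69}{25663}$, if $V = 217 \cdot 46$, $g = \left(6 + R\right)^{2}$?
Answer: $\frac{3793981}{256168066} \approx 0.014811$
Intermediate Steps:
$g = 1$ ($g = \left(6 - 5\right)^{2} = 1^{2} = 1$)
$V = 9982$
$\frac{\left(-101 + 90\right)^{2}}{V} + \frac{g 69}{25663} = \frac{\left(-101 + 90\right)^{2}}{9982} + \frac{1 \cdot 69}{25663} = \left(-11\right)^{2} \cdot \frac{1}{9982} + 69 \cdot \frac{1}{25663} = 121 \cdot \frac{1}{9982} + \frac{69}{25663} = \frac{121}{9982} + \frac{69}{25663} = \frac{3793981}{256168066}$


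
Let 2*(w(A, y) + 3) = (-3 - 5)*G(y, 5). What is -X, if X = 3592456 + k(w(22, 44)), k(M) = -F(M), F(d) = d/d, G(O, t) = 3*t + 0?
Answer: -3592455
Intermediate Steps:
G(O, t) = 3*t
F(d) = 1
w(A, y) = -63 (w(A, y) = -3 + ((-3 - 5)*(3*5))/2 = -3 + (-8*15)/2 = -3 + (½)*(-120) = -3 - 60 = -63)
k(M) = -1 (k(M) = -1*1 = -1)
X = 3592455 (X = 3592456 - 1 = 3592455)
-X = -1*3592455 = -3592455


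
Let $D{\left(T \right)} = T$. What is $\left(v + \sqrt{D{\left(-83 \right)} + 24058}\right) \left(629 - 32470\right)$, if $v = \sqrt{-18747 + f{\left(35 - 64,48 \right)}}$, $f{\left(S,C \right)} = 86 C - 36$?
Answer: $- 159205 \sqrt{959} - 31841 i \sqrt{14655} \approx -4.9302 \cdot 10^{6} - 3.8546 \cdot 10^{6} i$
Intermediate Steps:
$f{\left(S,C \right)} = -36 + 86 C$
$v = i \sqrt{14655}$ ($v = \sqrt{-18747 + \left(-36 + 86 \cdot 48\right)} = \sqrt{-18747 + \left(-36 + 4128\right)} = \sqrt{-18747 + 4092} = \sqrt{-14655} = i \sqrt{14655} \approx 121.06 i$)
$\left(v + \sqrt{D{\left(-83 \right)} + 24058}\right) \left(629 - 32470\right) = \left(i \sqrt{14655} + \sqrt{-83 + 24058}\right) \left(629 - 32470\right) = \left(i \sqrt{14655} + \sqrt{23975}\right) \left(-31841\right) = \left(i \sqrt{14655} + 5 \sqrt{959}\right) \left(-31841\right) = \left(5 \sqrt{959} + i \sqrt{14655}\right) \left(-31841\right) = - 159205 \sqrt{959} - 31841 i \sqrt{14655}$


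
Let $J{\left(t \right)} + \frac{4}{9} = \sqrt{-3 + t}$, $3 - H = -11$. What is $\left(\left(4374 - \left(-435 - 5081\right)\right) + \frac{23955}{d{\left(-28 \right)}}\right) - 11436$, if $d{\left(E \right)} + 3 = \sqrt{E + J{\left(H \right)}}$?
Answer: $-1546 - \frac{23955}{3 - i \sqrt{\frac{256}{9} - \sqrt{11}}} \approx -3651.8 - 3518.6 i$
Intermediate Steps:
$H = 14$ ($H = 3 - -11 = 3 + 11 = 14$)
$J{\left(t \right)} = - \frac{4}{9} + \sqrt{-3 + t}$
$d{\left(E \right)} = -3 + \sqrt{- \frac{4}{9} + E + \sqrt{11}}$ ($d{\left(E \right)} = -3 + \sqrt{E - \left(\frac{4}{9} - \sqrt{-3 + 14}\right)} = -3 + \sqrt{E - \left(\frac{4}{9} - \sqrt{11}\right)} = -3 + \sqrt{- \frac{4}{9} + E + \sqrt{11}}$)
$\left(\left(4374 - \left(-435 - 5081\right)\right) + \frac{23955}{d{\left(-28 \right)}}\right) - 11436 = \left(\left(4374 - \left(-435 - 5081\right)\right) + \frac{23955}{-3 + \frac{\sqrt{-4 + 9 \left(-28\right) + 9 \sqrt{11}}}{3}}\right) - 11436 = \left(\left(4374 - \left(-435 - 5081\right)\right) + \frac{23955}{-3 + \frac{\sqrt{-4 - 252 + 9 \sqrt{11}}}{3}}\right) - 11436 = \left(\left(4374 - -5516\right) + \frac{23955}{-3 + \frac{\sqrt{-256 + 9 \sqrt{11}}}{3}}\right) - 11436 = \left(\left(4374 + 5516\right) + \frac{23955}{-3 + \frac{\sqrt{-256 + 9 \sqrt{11}}}{3}}\right) - 11436 = \left(9890 + \frac{23955}{-3 + \frac{\sqrt{-256 + 9 \sqrt{11}}}{3}}\right) - 11436 = -1546 + \frac{23955}{-3 + \frac{\sqrt{-256 + 9 \sqrt{11}}}{3}}$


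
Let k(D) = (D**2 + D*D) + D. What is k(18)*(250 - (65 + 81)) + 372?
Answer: 69636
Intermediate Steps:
k(D) = D + 2*D**2 (k(D) = (D**2 + D**2) + D = 2*D**2 + D = D + 2*D**2)
k(18)*(250 - (65 + 81)) + 372 = (18*(1 + 2*18))*(250 - (65 + 81)) + 372 = (18*(1 + 36))*(250 - 1*146) + 372 = (18*37)*(250 - 146) + 372 = 666*104 + 372 = 69264 + 372 = 69636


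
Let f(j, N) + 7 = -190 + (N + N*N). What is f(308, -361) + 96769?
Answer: 226532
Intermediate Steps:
f(j, N) = -197 + N + N² (f(j, N) = -7 + (-190 + (N + N*N)) = -7 + (-190 + (N + N²)) = -7 + (-190 + N + N²) = -197 + N + N²)
f(308, -361) + 96769 = (-197 - 361 + (-361)²) + 96769 = (-197 - 361 + 130321) + 96769 = 129763 + 96769 = 226532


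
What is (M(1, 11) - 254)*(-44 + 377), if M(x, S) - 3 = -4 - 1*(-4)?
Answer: -83583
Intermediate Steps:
M(x, S) = 3 (M(x, S) = 3 + (-4 - 1*(-4)) = 3 + (-4 + 4) = 3 + 0 = 3)
(M(1, 11) - 254)*(-44 + 377) = (3 - 254)*(-44 + 377) = -251*333 = -83583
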